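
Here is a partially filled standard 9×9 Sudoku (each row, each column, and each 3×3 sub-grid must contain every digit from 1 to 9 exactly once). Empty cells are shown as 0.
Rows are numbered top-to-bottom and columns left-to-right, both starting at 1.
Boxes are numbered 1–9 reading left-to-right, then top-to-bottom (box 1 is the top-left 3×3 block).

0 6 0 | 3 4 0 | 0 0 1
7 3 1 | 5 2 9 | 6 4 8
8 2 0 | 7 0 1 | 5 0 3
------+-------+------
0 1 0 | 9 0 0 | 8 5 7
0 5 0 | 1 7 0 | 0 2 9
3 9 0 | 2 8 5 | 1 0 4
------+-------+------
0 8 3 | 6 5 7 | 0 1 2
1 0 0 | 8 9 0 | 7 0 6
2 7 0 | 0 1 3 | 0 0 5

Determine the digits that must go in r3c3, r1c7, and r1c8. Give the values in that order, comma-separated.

4,2,7

For r3c3:
  Consider where 4 can go in row 3.
  r3c5 is out (column 5 already has a 4).
  r3c8 is out (column 8 already has a 4).
  So the only cell in row 3 that can hold 4 is r3c3.
  So r3c3 = 4.
For r1c7:
  Consider where 2 can go in box 3.
  r1c8 is out (column 8 already has a 2).
  r3c8 is out (row 3 already has a 2).
  So the only cell in box 3 that can hold 2 is r1c7.
  So r1c7 = 2.
For r1c8:
  Consider where 7 can go in column 8.
  r3c8 is out (row 3 already has a 7).
  r6c8 is out (box 6 already has a 7).
  r8c8 is out (row 8 already has a 7).
  r9c8 is out (row 9 already has a 7).
  So the only cell in column 8 that can hold 7 is r1c8.
  So r1c8 = 7.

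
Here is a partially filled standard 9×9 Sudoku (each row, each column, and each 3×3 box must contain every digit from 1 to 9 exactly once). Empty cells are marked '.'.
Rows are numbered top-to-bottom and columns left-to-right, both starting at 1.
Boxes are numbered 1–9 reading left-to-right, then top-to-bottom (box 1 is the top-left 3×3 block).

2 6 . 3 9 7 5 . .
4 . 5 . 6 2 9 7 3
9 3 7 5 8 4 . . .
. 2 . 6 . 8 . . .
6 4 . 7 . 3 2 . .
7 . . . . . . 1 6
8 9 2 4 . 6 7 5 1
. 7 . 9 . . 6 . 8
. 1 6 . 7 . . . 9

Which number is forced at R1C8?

8

Cell R1C8 itself could take any of {4, 8} by direct elimination.
Consider where 8 can go in box 3.
R1C9 is out (column 9 already has a 8).
R3C7 is out (row 3 already has a 8).
R3C8 is out (row 3 already has a 8).
R3C9 is out (row 3 already has a 8).
So the only cell in box 3 that can hold 8 is R1C8.
Therefore R1C8 = 8.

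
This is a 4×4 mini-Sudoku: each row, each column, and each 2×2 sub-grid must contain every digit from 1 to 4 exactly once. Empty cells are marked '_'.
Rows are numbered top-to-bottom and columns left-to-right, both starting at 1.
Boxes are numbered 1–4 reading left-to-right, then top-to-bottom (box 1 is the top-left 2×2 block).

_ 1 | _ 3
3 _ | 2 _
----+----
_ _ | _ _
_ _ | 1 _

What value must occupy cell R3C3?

3

Cell R3C3 itself could take any of {3, 4} by direct elimination.
Consider where 3 can go in column 3.
R1C3 is out (row 1 already has a 3).
So the only cell in column 3 that can hold 3 is R3C3.
Therefore R3C3 = 3.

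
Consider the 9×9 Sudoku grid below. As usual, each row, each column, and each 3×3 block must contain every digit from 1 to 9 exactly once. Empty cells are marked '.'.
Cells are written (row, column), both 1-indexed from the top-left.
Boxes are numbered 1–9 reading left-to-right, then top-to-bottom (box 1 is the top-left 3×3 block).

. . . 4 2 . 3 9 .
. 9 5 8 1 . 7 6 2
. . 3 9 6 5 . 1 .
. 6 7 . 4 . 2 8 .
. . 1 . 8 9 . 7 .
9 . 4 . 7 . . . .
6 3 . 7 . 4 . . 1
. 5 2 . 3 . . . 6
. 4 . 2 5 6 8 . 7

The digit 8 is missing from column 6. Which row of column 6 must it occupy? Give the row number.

8

Consider where 8 can go in column 6.
(1,6) is out (box 2 already has a 8).
(2,6) is out (row 2 already has a 8).
(4,6) is out (row 4 already has a 8).
(6,6) is out (box 5 already has a 8).
So the only cell in column 6 that can hold 8 is (8,6).
That is row 8.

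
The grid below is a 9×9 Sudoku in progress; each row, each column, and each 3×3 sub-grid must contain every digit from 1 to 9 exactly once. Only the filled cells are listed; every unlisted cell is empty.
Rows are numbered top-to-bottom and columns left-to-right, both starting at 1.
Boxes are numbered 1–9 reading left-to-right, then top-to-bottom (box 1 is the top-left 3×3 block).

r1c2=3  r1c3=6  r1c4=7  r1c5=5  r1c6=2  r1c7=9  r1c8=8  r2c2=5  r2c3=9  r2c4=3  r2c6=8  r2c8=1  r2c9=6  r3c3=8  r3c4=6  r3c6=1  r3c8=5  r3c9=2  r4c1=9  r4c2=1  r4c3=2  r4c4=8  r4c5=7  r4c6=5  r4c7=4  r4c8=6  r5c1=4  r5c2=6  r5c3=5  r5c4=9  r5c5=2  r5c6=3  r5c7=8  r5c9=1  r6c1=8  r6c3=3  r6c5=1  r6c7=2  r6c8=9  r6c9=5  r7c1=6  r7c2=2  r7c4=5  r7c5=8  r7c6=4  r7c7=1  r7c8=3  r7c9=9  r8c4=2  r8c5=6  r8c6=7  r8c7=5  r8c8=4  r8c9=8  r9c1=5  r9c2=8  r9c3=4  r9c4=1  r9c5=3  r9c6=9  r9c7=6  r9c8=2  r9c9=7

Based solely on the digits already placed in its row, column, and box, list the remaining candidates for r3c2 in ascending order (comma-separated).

Row 3 already contains {1, 2, 5, 6, 8}.
Column 2 already contains {1, 2, 3, 5, 6, 8}.
Its 3×3 block (box 1) already contains {3, 5, 6, 8, 9}.
Removing those from 1–9 leaves {4, 7} as the candidates for r3c2.

4,7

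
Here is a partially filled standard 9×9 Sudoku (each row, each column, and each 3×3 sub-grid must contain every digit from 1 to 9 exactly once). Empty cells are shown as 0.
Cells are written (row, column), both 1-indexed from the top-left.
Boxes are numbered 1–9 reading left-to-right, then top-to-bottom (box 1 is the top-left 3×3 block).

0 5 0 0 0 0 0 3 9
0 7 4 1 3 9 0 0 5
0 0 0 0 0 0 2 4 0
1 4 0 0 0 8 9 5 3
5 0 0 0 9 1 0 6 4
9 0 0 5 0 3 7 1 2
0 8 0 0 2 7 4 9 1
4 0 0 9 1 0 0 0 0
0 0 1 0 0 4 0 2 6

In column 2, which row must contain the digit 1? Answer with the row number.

3

Consider where 1 can go in column 2.
(5,2) is out (row 5 already has a 1).
(6,2) is out (row 6 already has a 1).
(8,2) is out (row 8 already has a 1).
(9,2) is out (row 9 already has a 1).
So the only cell in column 2 that can hold 1 is (3,2).
That is row 3.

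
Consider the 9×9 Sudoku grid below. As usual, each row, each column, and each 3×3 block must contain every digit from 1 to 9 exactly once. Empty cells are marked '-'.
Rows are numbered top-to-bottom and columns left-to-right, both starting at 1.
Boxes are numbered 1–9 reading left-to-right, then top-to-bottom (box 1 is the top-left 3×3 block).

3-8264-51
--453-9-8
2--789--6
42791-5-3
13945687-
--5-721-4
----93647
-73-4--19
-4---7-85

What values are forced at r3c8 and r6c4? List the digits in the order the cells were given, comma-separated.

For r3c8:
  Row 3 already contains {2, 6, 7, 8, 9}.
  Column 8 already contains {1, 4, 5, 7, 8}.
  Its 3×3 block (box 3) already contains {1, 5, 6, 8, 9}.
  The only value from 1–9 not eliminated is 3, so r3c8 = 3.
For r6c4:
  Consider where 3 can go in row 6.
  r6c1 is out (column 1 already has a 3).
  r6c2 is out (column 2 already has a 3).
  r6c8 is out (box 6 already has a 3).
  So the only cell in row 6 that can hold 3 is r6c4.
  So r6c4 = 3.

3,3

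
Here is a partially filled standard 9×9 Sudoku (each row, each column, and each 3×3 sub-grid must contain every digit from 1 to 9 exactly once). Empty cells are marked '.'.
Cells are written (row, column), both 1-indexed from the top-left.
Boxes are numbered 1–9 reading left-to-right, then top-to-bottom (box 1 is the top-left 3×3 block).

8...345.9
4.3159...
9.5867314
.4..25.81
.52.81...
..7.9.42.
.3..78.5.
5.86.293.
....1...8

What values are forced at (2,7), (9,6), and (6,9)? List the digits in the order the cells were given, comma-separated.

For (2,7):
  Consider where 8 can go in box 3.
  (1,8) is out (row 1 already has a 8).
  (2,8) is out (column 8 already has a 8).
  (2,9) is out (column 9 already has a 8).
  So the only cell in box 3 that can hold 8 is (2,7).
  So (2,7) = 8.
For (9,6):
  Row 9 already contains {1, 8}.
  Column 6 already contains {1, 2, 4, 5, 7, 8, 9}.
  Its 3×3 block (box 8) already contains {1, 2, 6, 7, 8}.
  The only value from 1–9 not eliminated is 3, so (9,6) = 3.
For (6,9):
  Consider where 5 can go in column 9.
  (2,9) is out (row 2 already has a 5).
  (5,9) is out (row 5 already has a 5).
  (7,9) is out (row 7 already has a 5).
  (8,9) is out (row 8 already has a 5).
  So the only cell in column 9 that can hold 5 is (6,9).
  So (6,9) = 5.

8,3,5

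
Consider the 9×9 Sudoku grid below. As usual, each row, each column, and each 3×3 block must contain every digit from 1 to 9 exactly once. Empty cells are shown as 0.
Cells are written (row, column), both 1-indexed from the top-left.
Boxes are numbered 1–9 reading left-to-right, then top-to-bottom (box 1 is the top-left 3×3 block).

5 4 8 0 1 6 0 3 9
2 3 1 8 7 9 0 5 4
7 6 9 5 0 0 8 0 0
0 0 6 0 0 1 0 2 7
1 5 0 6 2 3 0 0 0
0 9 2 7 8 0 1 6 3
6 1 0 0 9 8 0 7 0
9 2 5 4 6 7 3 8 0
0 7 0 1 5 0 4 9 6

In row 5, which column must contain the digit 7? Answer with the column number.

Consider where 7 can go in row 5.
(5,7) is out (box 6 already has a 7).
(5,8) is out (column 8 already has a 7).
(5,9) is out (column 9 already has a 7).
So the only cell in row 5 that can hold 7 is (5,3).
That is column 3.

3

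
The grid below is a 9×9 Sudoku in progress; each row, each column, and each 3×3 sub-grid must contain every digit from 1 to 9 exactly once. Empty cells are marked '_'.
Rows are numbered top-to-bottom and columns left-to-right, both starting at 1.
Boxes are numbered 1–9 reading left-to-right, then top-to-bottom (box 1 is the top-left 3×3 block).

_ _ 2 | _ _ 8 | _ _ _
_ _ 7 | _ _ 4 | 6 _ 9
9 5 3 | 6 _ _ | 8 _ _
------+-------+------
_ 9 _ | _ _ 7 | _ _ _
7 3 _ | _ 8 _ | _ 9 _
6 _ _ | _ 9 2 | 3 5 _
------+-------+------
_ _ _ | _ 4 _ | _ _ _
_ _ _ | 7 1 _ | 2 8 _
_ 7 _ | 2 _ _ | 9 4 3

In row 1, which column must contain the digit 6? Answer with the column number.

Consider where 6 can go in row 1.
r1c1 is out (column 1 already has a 6). r1c4 is out (column 4 already has a 6). r1c5 is out (box 2 already has a 6). r1c7 is out (column 7 already has a 6). The remaining empty cells in row 1 are similarly blocked.
So the only cell in row 1 that can hold 6 is r1c2.
That is column 2.

2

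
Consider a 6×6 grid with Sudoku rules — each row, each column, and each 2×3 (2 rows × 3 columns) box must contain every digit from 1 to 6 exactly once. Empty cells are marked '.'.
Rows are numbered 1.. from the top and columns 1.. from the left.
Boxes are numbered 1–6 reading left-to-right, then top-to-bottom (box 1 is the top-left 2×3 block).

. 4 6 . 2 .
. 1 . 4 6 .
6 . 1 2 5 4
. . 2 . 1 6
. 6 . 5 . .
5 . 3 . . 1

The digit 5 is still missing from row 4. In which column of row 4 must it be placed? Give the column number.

Consider where 5 can go in row 4.
row 4, column 1 is out (column 1 already has a 5).
row 4, column 4 is out (column 4 already has a 5).
So the only cell in row 4 that can hold 5 is row 4, column 2.
That is column 2.

2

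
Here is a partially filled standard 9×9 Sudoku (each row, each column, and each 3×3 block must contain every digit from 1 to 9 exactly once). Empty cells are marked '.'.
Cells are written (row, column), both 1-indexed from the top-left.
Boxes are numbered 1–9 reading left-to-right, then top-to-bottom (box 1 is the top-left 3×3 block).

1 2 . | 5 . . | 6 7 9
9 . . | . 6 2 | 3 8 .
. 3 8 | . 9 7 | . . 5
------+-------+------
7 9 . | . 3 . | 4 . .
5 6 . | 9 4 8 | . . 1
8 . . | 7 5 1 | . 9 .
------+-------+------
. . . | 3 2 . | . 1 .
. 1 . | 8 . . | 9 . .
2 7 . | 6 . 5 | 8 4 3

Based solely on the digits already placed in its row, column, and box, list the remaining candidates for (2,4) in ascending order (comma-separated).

Row 2 already contains {2, 3, 6, 8, 9}.
Column 4 already contains {3, 5, 6, 7, 8, 9}.
Its 3×3 block (box 2) already contains {2, 5, 6, 7, 9}.
Removing those from 1–9 leaves {1, 4} as the candidates for (2,4).

1,4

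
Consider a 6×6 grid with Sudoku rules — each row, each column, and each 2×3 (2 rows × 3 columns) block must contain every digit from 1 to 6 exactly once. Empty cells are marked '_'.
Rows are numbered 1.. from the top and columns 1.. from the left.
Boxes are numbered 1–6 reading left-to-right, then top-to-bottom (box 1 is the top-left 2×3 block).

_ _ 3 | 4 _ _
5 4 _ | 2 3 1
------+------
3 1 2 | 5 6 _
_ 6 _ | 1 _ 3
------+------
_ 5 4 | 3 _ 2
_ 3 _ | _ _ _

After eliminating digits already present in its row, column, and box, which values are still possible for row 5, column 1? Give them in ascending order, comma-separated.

1,6

Row 5 already contains {2, 3, 4, 5}.
Column 1 already contains {3, 5}.
Its 2×3 block (box 5) already contains {3, 4, 5}.
Removing those from 1–6 leaves {1, 6} as the candidates for row 5, column 1.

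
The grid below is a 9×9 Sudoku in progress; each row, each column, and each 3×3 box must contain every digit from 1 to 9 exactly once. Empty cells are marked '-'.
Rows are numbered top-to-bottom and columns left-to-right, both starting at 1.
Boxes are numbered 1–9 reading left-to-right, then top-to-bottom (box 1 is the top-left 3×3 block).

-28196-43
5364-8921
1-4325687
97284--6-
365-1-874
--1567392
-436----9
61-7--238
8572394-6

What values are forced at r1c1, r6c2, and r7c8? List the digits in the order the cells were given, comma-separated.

For r1c1:
  Row 1 already contains {1, 2, 3, 4, 6, 8, 9}.
  Column 1 already contains {1, 3, 5, 6, 8, 9}.
  Its 3×3 block (box 1) already contains {1, 2, 3, 4, 5, 6, 8}.
  The only value from 1–9 not eliminated is 7, so r1c1 = 7.
For r6c2:
  Row 6 already contains {1, 2, 3, 5, 6, 7, 9}.
  Column 2 already contains {1, 2, 3, 4, 5, 6, 7}.
  Its 3×3 block (box 4) already contains {1, 2, 3, 5, 6, 7, 9}.
  The only value from 1–9 not eliminated is 8, so r6c2 = 8.
For r7c8:
  Consider where 5 can go in column 8.
  r9c8 is out (row 9 already has a 5).
  So the only cell in column 8 that can hold 5 is r7c8.
  So r7c8 = 5.

7,8,5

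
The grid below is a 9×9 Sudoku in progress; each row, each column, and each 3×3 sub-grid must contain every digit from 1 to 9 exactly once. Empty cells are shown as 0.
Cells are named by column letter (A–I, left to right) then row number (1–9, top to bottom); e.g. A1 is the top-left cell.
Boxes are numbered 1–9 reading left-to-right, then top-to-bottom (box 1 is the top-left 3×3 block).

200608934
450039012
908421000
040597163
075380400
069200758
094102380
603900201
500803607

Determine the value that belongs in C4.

Row 4 already contains {1, 3, 4, 5, 6, 7, 9}.
Column C already contains {3, 4, 5, 8, 9}.
Its 3×3 block (box 4) already contains {4, 5, 6, 7, 9}.
The only value from 1–9 not eliminated is 2, so C4 = 2.

2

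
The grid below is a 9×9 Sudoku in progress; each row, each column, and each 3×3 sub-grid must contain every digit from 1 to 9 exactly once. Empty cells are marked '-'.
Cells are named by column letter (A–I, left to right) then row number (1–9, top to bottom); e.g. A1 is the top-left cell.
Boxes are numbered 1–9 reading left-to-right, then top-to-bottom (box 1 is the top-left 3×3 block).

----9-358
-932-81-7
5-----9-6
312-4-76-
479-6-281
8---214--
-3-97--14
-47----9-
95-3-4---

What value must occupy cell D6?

Cell D6 itself could take any of {5, 7} by direct elimination.
Consider where 7 can go in box 5.
D4 is out (row 4 already has a 7).
F4 is out (row 4 already has a 7).
D5 is out (row 5 already has a 7).
F5 is out (row 5 already has a 7).
So the only cell in box 5 that can hold 7 is D6.
Therefore D6 = 7.

7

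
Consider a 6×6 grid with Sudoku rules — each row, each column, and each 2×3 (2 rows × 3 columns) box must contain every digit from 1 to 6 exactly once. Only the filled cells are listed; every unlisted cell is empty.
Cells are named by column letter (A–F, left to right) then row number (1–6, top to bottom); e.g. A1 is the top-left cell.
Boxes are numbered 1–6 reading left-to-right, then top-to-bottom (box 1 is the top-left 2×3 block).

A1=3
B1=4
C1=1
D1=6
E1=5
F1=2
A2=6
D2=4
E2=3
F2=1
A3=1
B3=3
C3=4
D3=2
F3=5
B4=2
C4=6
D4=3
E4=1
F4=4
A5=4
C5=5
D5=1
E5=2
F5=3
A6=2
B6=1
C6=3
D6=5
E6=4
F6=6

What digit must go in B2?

5

Row 2 already contains {1, 3, 4, 6}.
Column B already contains {1, 2, 3, 4}.
Its 2×3 block (box 1) already contains {1, 3, 4, 6}.
The only value from 1–6 not eliminated is 5, so B2 = 5.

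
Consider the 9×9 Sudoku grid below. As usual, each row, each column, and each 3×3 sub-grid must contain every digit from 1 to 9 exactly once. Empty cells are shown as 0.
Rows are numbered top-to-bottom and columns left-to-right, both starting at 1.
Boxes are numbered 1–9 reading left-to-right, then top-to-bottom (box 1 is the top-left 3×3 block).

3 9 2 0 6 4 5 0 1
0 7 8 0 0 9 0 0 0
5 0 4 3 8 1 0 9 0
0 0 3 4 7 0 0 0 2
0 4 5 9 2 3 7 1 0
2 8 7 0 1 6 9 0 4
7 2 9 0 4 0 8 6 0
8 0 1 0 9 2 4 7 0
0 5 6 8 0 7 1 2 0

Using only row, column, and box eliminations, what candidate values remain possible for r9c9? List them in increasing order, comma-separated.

3,9

Row 9 already contains {1, 2, 5, 6, 7, 8}.
Column 9 already contains {1, 2, 4}.
Its 3×3 block (box 9) already contains {1, 2, 4, 6, 7, 8}.
Removing those from 1–9 leaves {3, 9} as the candidates for r9c9.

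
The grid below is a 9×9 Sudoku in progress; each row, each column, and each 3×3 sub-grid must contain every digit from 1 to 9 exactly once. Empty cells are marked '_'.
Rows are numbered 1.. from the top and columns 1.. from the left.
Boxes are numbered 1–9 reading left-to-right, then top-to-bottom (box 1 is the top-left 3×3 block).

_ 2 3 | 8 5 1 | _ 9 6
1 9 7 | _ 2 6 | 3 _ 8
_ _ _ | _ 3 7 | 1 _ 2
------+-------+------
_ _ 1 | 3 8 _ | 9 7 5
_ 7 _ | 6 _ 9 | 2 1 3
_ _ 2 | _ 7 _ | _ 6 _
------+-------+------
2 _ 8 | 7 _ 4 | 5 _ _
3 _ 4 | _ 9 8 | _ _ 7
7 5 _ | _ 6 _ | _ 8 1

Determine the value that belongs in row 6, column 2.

3

Cell row 6, column 2 itself could take any of {3, 4, 8} by direct elimination.
Consider where 3 can go in row 6.
row 6, column 1 is out (column 1 already has a 3).
row 6, column 4 is out (column 4 already has a 3).
row 6, column 6 is out (box 5 already has a 3).
row 6, column 7 is out (column 7 already has a 3).
row 6, column 9 is out (column 9 already has a 3).
So the only cell in row 6 that can hold 3 is row 6, column 2.
Therefore row 6, column 2 = 3.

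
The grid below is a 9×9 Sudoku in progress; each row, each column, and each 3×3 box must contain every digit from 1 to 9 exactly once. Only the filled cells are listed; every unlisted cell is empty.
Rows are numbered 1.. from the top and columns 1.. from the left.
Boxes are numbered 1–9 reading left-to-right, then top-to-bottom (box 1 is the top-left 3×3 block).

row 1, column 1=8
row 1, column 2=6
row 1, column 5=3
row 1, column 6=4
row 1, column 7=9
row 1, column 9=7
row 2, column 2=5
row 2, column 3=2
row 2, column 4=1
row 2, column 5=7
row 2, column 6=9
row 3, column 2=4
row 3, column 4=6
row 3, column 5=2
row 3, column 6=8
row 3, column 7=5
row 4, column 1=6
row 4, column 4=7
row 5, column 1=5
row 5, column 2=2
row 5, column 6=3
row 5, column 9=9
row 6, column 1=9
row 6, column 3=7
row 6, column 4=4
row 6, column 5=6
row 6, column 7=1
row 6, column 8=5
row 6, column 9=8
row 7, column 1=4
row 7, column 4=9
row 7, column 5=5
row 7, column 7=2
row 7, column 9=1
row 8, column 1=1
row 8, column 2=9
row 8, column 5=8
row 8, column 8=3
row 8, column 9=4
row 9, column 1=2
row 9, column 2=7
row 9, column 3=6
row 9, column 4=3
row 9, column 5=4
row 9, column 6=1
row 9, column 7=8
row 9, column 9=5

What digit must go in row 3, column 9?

Row 3 already contains {2, 4, 5, 6, 8}.
Column 9 already contains {1, 4, 5, 7, 8, 9}.
Its 3×3 block (box 3) already contains {5, 7, 9}.
The only value from 1–9 not eliminated is 3, so row 3, column 9 = 3.

3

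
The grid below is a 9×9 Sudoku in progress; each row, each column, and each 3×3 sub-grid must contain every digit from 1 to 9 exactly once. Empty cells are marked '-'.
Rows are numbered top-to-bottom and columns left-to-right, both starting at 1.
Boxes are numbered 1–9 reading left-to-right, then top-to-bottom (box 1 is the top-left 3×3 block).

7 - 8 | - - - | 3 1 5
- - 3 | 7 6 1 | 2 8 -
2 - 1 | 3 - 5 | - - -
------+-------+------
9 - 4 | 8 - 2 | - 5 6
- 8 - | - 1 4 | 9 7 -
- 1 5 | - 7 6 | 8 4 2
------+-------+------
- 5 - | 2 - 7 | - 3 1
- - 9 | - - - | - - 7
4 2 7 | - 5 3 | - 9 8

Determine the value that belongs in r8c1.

1

Cell r8c1 itself could take any of {1, 3, 6, 8} by direct elimination.
Consider where 1 can go in box 7.
r7c1 is out (row 7 already has a 1).
r7c3 is out (row 7 already has a 1).
r8c2 is out (column 2 already has a 1).
So the only cell in box 7 that can hold 1 is r8c1.
Therefore r8c1 = 1.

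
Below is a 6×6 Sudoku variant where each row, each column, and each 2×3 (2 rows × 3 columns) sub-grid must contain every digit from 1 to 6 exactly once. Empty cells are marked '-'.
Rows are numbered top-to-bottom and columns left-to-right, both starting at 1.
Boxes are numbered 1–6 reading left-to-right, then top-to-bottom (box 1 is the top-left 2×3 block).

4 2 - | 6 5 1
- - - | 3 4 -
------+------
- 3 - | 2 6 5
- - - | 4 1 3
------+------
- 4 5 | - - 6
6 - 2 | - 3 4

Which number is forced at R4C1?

2

Cell R4C1 itself could take any of {2, 5} by direct elimination.
Consider where 2 can go in column 1.
R2C1 is out (box 1 already has a 2).
R3C1 is out (row 3 already has a 2).
R5C1 is out (box 5 already has a 2).
So the only cell in column 1 that can hold 2 is R4C1.
Therefore R4C1 = 2.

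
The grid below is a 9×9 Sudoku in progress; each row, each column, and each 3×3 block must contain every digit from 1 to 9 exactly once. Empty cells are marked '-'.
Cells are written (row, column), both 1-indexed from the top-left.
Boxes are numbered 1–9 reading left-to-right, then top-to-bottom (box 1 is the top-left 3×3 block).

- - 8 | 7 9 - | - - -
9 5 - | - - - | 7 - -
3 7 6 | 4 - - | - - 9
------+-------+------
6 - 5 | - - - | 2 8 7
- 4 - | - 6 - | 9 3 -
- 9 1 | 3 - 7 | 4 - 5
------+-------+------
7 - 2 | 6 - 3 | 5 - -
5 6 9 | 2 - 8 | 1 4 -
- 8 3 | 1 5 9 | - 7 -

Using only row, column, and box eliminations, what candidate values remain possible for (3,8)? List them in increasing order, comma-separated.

1,2,5

Row 3 already contains {3, 4, 6, 7, 9}.
Column 8 already contains {3, 4, 7, 8}.
Its 3×3 block (box 3) already contains {7, 9}.
Removing those from 1–9 leaves {1, 2, 5} as the candidates for (3,8).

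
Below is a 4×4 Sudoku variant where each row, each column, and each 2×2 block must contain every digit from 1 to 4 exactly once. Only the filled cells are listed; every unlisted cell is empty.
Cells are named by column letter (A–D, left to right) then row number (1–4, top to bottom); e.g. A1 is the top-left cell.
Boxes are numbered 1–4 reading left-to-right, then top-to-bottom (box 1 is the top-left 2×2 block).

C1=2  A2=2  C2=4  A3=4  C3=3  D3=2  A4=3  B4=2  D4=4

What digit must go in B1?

Cell B1 itself could take any of {1, 3, 4} by direct elimination.
Consider where 4 can go in box 1.
A1 is out (column A already has a 4).
B2 is out (row 2 already has a 4).
So the only cell in box 1 that can hold 4 is B1.
Therefore B1 = 4.

4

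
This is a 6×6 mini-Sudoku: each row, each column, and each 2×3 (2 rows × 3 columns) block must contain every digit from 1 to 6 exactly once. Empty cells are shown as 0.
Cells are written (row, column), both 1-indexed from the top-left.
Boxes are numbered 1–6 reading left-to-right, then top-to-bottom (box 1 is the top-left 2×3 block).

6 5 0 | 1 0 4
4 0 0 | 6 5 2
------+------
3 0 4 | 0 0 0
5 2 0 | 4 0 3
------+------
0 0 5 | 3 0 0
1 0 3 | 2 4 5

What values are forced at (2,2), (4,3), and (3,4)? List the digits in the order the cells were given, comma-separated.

3,6,5

For (2,2):
  Consider where 3 can go in box 1.
  (1,3) is out (column 3 already has a 3).
  (2,3) is out (column 3 already has a 3).
  So the only cell in box 1 that can hold 3 is (2,2).
  So (2,2) = 3.
For (4,3):
  Consider where 6 can go in column 3.
  (1,3) is out (row 1 already has a 6).
  (2,3) is out (row 2 already has a 6).
  So the only cell in column 3 that can hold 6 is (4,3).
  So (4,3) = 6.
For (3,4):
  Row 3 already contains {3, 4}.
  Column 4 already contains {1, 2, 3, 4, 6}.
  Its 2×3 block (box 4) already contains {3, 4}.
  The only value from 1–6 not eliminated is 5, so (3,4) = 5.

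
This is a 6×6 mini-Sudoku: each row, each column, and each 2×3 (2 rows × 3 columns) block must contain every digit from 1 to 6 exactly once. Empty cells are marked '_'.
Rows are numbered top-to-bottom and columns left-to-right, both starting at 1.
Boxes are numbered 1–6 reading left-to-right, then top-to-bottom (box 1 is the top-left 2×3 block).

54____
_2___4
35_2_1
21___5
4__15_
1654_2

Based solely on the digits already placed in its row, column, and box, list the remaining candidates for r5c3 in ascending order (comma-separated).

2,3

Row 5 already contains {1, 4, 5}.
Column 3 already contains {5}.
Its 2×3 block (box 5) already contains {1, 4, 5, 6}.
Removing those from 1–6 leaves {2, 3} as the candidates for r5c3.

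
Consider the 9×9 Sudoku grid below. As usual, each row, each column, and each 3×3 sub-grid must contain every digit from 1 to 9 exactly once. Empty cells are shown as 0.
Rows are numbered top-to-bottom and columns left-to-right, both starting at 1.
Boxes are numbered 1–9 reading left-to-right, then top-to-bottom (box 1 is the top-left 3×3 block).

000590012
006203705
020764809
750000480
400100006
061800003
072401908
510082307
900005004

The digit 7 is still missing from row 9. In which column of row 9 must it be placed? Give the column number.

Consider where 7 can go in row 9.
R9C2 is out (column 2 already has a 7).
R9C3 is out (box 7 already has a 7).
R9C4 is out (column 4 already has a 7).
R9C7 is out (column 7 already has a 7).
R9C8 is out (box 9 already has a 7).
So the only cell in row 9 that can hold 7 is R9C5.
That is column 5.

5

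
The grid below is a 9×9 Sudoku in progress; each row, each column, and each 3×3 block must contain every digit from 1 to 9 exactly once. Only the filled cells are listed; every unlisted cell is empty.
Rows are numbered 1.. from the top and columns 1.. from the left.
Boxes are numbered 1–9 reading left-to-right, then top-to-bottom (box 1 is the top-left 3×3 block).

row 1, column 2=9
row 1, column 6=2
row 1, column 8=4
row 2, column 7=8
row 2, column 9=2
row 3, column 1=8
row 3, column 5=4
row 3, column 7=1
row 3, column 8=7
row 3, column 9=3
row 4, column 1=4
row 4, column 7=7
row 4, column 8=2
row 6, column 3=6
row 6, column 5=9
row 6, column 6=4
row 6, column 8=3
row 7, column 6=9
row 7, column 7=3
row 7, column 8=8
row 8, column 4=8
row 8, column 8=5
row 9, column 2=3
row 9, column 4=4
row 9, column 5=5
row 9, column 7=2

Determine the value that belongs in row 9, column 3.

Cell row 9, column 3 itself could take any of {1, 7, 8, 9} by direct elimination.
Consider where 8 can go in box 7.
row 7, column 1 is out (row 7 already has a 8). row 7, column 2 is out (row 7 already has a 8). row 7, column 3 is out (row 7 already has a 8). row 8, column 1 is out (row 8 already has a 8). The remaining empty cells in box 7 are similarly blocked.
So the only cell in box 7 that can hold 8 is row 9, column 3.
Therefore row 9, column 3 = 8.

8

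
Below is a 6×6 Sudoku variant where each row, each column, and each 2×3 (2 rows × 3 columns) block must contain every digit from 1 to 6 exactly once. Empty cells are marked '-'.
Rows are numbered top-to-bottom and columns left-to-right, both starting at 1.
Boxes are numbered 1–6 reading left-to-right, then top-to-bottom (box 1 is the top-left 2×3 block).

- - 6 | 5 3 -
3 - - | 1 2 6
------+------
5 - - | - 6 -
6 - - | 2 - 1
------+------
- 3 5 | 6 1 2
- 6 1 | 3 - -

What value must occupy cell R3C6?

3

Cell R3C6 itself could take any of {3, 4} by direct elimination.
Consider where 3 can go in column 6.
R1C6 is out (row 1 already has a 3).
R6C6 is out (row 6 already has a 3).
So the only cell in column 6 that can hold 3 is R3C6.
Therefore R3C6 = 3.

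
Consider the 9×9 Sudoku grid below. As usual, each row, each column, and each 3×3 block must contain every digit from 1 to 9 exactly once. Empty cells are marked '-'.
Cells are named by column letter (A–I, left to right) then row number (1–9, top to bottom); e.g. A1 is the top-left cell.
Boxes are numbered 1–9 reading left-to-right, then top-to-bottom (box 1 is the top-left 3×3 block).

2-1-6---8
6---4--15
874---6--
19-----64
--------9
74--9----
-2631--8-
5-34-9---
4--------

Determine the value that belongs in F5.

Cell F5 itself could take any of {1, 2, 3, 4, 5, 6, 7, 8} by direct elimination.
Consider where 4 can go in column F.
F1 is out (box 2 already has a 4). F2 is out (row 2 already has a 4). F3 is out (row 3 already has a 4). F4 is out (row 4 already has a 4). The remaining empty cells in column F are similarly blocked.
So the only cell in column F that can hold 4 is F5.
Therefore F5 = 4.

4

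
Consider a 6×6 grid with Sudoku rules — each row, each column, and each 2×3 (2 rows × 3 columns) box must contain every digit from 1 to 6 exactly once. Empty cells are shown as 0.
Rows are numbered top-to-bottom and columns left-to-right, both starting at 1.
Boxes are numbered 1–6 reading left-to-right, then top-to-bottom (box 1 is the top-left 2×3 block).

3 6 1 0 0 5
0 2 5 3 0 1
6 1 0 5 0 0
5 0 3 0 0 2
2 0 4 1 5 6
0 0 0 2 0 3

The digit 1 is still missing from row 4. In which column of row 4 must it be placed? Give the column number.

Consider where 1 can go in row 4.
R4C2 is out (column 2 already has a 1).
R4C4 is out (column 4 already has a 1).
So the only cell in row 4 that can hold 1 is R4C5.
That is column 5.

5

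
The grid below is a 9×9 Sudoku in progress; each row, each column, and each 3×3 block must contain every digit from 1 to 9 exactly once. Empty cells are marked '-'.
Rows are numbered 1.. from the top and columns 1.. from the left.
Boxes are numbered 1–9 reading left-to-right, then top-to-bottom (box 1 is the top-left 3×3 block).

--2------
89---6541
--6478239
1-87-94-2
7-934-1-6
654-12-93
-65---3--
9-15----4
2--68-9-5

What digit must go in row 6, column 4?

Row 6 already contains {1, 2, 3, 4, 5, 6, 9}.
Column 4 already contains {3, 4, 5, 6, 7}.
Its 3×3 block (box 5) already contains {1, 2, 3, 4, 7, 9}.
The only value from 1–9 not eliminated is 8, so row 6, column 4 = 8.

8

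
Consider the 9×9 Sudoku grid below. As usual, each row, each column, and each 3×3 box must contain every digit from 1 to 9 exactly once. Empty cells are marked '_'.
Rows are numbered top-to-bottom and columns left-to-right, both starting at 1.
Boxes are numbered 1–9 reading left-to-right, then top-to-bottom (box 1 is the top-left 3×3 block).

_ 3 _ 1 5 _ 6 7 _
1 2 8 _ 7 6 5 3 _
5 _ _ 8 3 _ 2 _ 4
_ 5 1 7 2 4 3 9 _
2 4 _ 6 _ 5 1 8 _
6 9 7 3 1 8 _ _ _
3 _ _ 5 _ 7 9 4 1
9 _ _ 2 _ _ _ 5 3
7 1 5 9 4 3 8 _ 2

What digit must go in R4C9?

6

Row 4 already contains {1, 2, 3, 4, 5, 7, 9}.
Column 9 already contains {1, 2, 3, 4}.
Its 3×3 block (box 6) already contains {1, 3, 8, 9}.
The only value from 1–9 not eliminated is 6, so R4C9 = 6.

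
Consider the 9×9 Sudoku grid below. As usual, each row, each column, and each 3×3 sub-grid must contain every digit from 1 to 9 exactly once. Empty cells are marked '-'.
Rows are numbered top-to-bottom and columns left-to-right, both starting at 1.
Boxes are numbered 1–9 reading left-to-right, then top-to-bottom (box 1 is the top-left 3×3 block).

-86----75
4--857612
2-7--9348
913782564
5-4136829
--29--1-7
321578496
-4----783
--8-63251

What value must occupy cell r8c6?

Row 8 already contains {3, 4, 7, 8}.
Column 6 already contains {2, 3, 6, 7, 8, 9}.
Its 3×3 block (box 8) already contains {3, 5, 6, 7, 8}.
The only value from 1–9 not eliminated is 1, so r8c6 = 1.

1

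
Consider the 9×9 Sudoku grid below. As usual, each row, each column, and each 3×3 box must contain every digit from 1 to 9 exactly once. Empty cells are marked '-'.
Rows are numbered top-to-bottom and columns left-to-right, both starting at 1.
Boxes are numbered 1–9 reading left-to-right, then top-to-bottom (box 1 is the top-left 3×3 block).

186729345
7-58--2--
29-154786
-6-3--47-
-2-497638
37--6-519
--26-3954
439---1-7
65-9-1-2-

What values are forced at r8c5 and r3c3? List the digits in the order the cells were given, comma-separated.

For r8c5:
  Row 8 already contains {1, 3, 4, 7, 9}.
  Column 5 already contains {2, 5, 6, 9}.
  Its 3×3 block (box 8) already contains {1, 3, 6, 9}.
  The only value from 1–9 not eliminated is 8, so r8c5 = 8.
For r3c3:
  Row 3 already contains {1, 2, 4, 5, 6, 7, 8, 9}.
  Column 3 already contains {2, 5, 6, 9}.
  Its 3×3 block (box 1) already contains {1, 2, 5, 6, 7, 8, 9}.
  The only value from 1–9 not eliminated is 3, so r3c3 = 3.

8,3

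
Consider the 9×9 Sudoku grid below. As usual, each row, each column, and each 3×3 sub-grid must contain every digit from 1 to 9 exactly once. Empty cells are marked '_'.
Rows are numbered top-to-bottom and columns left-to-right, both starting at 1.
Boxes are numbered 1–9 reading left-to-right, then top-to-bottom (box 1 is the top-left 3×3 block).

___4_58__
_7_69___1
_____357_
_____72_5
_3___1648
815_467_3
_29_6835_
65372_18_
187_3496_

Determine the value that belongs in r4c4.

3

Cell r4c4 itself could take any of {3, 8, 9} by direct elimination.
Consider where 3 can go in box 5.
r4c5 is out (column 5 already has a 3).
r5c4 is out (row 5 already has a 3).
r5c5 is out (row 5 already has a 3).
r6c4 is out (row 6 already has a 3).
So the only cell in box 5 that can hold 3 is r4c4.
Therefore r4c4 = 3.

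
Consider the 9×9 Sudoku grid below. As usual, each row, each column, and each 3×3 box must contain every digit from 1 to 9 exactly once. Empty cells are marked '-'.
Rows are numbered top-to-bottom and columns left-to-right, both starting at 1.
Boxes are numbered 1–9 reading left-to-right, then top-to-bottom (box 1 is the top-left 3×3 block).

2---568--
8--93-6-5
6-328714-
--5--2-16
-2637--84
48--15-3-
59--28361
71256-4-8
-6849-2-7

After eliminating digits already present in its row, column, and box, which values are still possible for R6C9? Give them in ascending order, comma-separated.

2,9

Row 6 already contains {1, 3, 4, 5, 8}.
Column 9 already contains {1, 4, 5, 6, 7, 8}.
Its 3×3 block (box 6) already contains {1, 3, 4, 6, 8}.
Removing those from 1–9 leaves {2, 9} as the candidates for R6C9.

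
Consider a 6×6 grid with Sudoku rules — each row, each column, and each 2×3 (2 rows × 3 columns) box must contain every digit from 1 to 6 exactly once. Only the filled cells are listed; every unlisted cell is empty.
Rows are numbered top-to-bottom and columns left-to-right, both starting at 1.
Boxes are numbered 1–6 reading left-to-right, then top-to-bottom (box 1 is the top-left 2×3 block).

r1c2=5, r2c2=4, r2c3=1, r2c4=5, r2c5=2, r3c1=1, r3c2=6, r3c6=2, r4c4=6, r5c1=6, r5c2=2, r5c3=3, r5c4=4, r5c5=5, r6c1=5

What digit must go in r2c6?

Cell r2c6 itself could take any of {3, 6} by direct elimination.
Consider where 6 can go in row 2.
r2c1 is out (column 1 already has a 6).
So the only cell in row 2 that can hold 6 is r2c6.
Therefore r2c6 = 6.

6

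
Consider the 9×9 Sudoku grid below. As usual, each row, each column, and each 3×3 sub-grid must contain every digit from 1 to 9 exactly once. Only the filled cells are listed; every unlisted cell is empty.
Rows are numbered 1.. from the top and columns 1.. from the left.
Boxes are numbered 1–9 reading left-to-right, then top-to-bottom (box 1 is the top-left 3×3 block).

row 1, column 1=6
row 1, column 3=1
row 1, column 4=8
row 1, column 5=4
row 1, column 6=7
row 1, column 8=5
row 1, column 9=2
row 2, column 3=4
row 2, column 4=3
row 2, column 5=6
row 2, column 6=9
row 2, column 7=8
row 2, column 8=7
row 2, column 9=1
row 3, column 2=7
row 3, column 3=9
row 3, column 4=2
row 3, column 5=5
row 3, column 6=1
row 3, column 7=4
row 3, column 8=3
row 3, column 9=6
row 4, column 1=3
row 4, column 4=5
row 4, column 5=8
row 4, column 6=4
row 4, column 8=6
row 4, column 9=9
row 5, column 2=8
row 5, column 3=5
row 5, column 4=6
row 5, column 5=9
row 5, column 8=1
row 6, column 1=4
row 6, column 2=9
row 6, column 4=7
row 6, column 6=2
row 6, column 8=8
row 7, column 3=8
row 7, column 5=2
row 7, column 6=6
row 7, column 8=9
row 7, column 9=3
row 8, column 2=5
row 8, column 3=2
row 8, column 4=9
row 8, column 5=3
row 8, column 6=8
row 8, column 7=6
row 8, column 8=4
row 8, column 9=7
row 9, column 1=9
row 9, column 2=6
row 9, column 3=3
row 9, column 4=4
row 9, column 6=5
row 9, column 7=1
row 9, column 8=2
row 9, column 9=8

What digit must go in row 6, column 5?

Row 6 already contains {2, 4, 7, 8, 9}.
Column 5 already contains {2, 3, 4, 5, 6, 8, 9}.
Its 3×3 block (box 5) already contains {2, 4, 5, 6, 7, 8, 9}.
The only value from 1–9 not eliminated is 1, so row 6, column 5 = 1.

1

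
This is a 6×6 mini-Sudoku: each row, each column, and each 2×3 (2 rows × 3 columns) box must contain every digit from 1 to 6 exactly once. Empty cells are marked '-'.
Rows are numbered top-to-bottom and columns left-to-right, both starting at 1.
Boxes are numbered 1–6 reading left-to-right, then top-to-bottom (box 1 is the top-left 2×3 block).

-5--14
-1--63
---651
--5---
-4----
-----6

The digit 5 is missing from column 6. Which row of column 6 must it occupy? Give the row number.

5

Consider where 5 can go in column 6.
R4C6 is out (row 4 already has a 5).
So the only cell in column 6 that can hold 5 is R5C6.
That is row 5.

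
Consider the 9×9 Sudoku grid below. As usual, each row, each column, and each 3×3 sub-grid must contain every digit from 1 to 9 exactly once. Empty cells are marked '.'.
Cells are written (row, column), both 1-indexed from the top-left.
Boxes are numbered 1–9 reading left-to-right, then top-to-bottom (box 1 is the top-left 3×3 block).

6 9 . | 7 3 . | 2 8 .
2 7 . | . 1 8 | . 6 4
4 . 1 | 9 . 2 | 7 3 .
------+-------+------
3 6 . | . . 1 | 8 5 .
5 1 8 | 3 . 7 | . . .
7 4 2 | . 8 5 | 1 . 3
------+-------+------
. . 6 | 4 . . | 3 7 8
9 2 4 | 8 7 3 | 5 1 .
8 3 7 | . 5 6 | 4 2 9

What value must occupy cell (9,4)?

Row 9 already contains {2, 3, 4, 5, 6, 7, 8, 9}.
Column 4 already contains {3, 4, 7, 8, 9}.
Its 3×3 block (box 8) already contains {3, 4, 5, 6, 7, 8}.
The only value from 1–9 not eliminated is 1, so (9,4) = 1.

1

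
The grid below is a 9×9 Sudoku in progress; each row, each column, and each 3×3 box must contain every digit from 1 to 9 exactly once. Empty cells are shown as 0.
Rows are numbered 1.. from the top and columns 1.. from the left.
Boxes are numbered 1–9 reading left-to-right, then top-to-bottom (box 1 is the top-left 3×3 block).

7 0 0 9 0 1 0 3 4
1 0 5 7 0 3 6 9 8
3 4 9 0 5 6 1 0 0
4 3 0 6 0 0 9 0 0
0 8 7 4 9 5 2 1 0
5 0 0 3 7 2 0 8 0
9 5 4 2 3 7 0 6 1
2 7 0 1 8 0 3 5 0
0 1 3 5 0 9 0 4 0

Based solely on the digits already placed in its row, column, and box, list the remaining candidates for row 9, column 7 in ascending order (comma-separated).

Row 9 already contains {1, 3, 4, 5, 9}.
Column 7 already contains {1, 2, 3, 6, 9}.
Its 3×3 block (box 9) already contains {1, 3, 4, 5, 6}.
Removing those from 1–9 leaves {7, 8} as the candidates for row 9, column 7.

7,8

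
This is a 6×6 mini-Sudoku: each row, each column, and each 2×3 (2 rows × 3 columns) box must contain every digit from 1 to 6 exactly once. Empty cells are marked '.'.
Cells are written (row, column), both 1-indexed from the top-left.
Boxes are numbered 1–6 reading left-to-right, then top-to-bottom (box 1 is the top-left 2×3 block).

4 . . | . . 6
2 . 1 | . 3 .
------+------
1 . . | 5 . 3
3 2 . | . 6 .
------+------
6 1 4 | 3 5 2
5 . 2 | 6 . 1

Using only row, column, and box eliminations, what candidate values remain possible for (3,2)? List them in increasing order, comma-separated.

Row 3 already contains {1, 3, 5}.
Column 2 already contains {1, 2}.
Its 2×3 block (box 3) already contains {1, 2, 3}.
Removing those from 1–6 leaves {4, 6} as the candidates for (3,2).

4,6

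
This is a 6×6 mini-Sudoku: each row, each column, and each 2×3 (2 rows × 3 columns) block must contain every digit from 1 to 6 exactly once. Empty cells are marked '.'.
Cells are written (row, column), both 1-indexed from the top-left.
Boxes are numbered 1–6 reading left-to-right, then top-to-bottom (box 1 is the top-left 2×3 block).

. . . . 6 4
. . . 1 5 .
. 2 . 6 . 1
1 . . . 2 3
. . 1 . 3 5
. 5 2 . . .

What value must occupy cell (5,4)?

Cell (5,4) itself could take any of {2, 4} by direct elimination.
Consider where 2 can go in row 5.
(5,1) is out (box 5 already has a 2).
(5,2) is out (column 2 already has a 2).
So the only cell in row 5 that can hold 2 is (5,4).
Therefore (5,4) = 2.

2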